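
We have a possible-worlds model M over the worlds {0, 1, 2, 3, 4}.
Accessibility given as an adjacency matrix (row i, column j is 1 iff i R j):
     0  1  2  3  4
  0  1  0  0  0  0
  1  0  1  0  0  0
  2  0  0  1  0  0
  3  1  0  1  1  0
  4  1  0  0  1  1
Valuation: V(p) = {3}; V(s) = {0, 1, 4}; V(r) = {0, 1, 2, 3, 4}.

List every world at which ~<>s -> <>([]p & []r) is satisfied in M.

0, 1, 3, 4

Let φ = ~<>s -> <>([]p & []r). Evaluate φ at each world:
  0 (successors {0}): φ is true.
  1 (successors {1}): φ is true.
  2 (successors {2}): φ is false.
  3 (successors {0, 2, 3}): φ is true.
  4 (successors {0, 3, 4}): φ is true.
For instance, at 3:
  At 3: ~<>s is false, <>([]p & []r) is false, so ~<>s -> <>([]p & []r) is true.
    At 3: <>s is true, so ~<>s is false.
      At 3: <>s requires s at some successor in {0, 2, 3}.
        s holds at 0, so <>s is true at 3.
    At 3: <>([]p & []r) requires []p & []r at some successor in {0, 2, 3}.
      At 0: []p & []r is false.
      At 2: []p & []r is false.
      At 3: []p & []r is false.
    So <>([]p & []r) is false at 3.
Satisfying worlds: {0, 1, 3, 4}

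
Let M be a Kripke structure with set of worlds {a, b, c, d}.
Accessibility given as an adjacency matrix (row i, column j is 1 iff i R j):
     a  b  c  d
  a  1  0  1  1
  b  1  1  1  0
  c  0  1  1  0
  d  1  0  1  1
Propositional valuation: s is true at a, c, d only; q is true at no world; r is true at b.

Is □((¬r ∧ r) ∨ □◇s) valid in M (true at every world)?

Yes

Let φ = □((¬r ∧ r) ∨ □◇s). Evaluate φ at each world:
  a (successors {a, c, d}): φ is true.
  b (successors {a, b, c}): φ is true.
  c (successors {b, c}): φ is true.
  d (successors {a, c, d}): φ is true.
For instance, at d:
  At d: □((¬r ∧ r) ∨ □◇s) requires (¬r ∧ r) ∨ □◇s at every successor {a, c, d}.
      At a: ¬r ∧ r is false, □◇s is true, so (¬r ∧ r) ∨ □◇s is true.
      At c: ¬r ∧ r is false, □◇s is true, so (¬r ∧ r) ∨ □◇s is true.
      At d: ¬r ∧ r is false, □◇s is true, so (¬r ∧ r) ∨ □◇s is true.
  So □((¬r ∧ r) ∨ □◇s) is true at d.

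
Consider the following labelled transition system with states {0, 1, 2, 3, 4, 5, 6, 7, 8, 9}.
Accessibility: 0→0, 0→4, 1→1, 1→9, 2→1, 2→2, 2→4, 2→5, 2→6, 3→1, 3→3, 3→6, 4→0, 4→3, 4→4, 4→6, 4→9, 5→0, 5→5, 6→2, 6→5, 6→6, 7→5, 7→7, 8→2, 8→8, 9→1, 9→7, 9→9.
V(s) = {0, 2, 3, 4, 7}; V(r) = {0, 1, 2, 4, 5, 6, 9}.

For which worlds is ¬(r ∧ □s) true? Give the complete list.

Let φ = ¬(r ∧ □s). Evaluate φ at each world:
  0 (successors {0, 4}): φ is false.
  1 (successors {1, 9}): φ is true.
  2 (successors {1, 2, 4, 5, 6}): φ is true.
  3 (successors {1, 3, 6}): φ is true.
  4 (successors {0, 3, 4, 6, 9}): φ is true.
  5 (successors {0, 5}): φ is true.
  6 (successors {2, 5, 6}): φ is true.
  7 (successors {5, 7}): φ is true.
  8 (successors {2, 8}): φ is true.
  9 (successors {1, 7, 9}): φ is true.
For instance, at 4:
  At 4: r ∧ □s is false, so ¬(r ∧ □s) is true.
    At 4: r is true, □s is false, so r ∧ □s is false.
      At 4: □s requires s at every successor {0, 3, 4, 6, 9}.
        s fails at 6, so □s is false at 4.
Satisfying worlds: {1, 2, 3, 4, 5, 6, 7, 8, 9}

1, 2, 3, 4, 5, 6, 7, 8, 9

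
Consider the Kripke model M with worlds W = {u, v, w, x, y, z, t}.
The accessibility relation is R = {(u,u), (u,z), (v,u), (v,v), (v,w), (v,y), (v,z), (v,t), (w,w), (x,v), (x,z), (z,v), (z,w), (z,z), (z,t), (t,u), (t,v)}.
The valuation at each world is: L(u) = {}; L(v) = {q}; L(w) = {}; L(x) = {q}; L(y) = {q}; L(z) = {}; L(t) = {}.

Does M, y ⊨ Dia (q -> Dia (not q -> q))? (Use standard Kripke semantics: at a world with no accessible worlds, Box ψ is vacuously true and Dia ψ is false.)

No

At y: no accessible worlds, so Dia (q -> Dia (not q -> q)) is false.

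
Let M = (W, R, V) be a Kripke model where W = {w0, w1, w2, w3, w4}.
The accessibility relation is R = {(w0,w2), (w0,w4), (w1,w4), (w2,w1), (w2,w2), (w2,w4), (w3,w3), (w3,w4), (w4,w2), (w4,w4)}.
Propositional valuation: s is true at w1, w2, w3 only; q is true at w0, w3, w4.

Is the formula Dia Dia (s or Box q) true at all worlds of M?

Yes

Let φ = Dia Dia (s or Box q). Evaluate φ at each world:
  w0 (successors {w2, w4}): φ is true.
  w1 (successors {w4}): φ is true.
  w2 (successors {w1, w2, w4}): φ is true.
  w3 (successors {w3, w4}): φ is true.
  w4 (successors {w2, w4}): φ is true.
For instance, at w2:
  At w2: Dia Dia (s or Box q) requires Dia (s or Box q) at some successor in {w1, w2, w4}.
    Dia (s or Box q) holds at w2, so Dia Dia (s or Box q) is true at w2.
      At w2: Dia (s or Box q) requires s or Box q at some successor in {w1, w2, w4}.
        s or Box q holds at w1, so Dia (s or Box q) is true at w2.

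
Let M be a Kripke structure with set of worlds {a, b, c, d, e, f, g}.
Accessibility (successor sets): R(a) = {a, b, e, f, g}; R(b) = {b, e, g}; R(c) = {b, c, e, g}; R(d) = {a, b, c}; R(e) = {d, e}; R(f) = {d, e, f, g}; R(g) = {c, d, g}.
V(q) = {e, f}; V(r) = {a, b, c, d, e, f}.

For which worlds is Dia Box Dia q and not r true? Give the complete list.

g

Recall that Box ψ holds at a world iff ψ holds at every accessible world, and Dia ψ holds iff ψ holds at some accessible world.
Let φ = Dia Box Dia q and not r. Evaluate φ at each world:
  a (successors {a, b, e, f, g}): φ is false.
  b (successors {b, e, g}): φ is false.
  c (successors {b, c, e, g}): φ is false.
  d (successors {a, b, c}): φ is false.
  e (successors {d, e}): φ is false.
  f (successors {d, e, f, g}): φ is false.
  g (successors {c, d, g}): φ is true.
For instance, at f:
  At f: Dia Box Dia q is true, not r is false, so Dia Box Dia q and not r is false.
    At f: Dia Box Dia q requires Box Dia q at some successor in {d, e, f, g}.
      Box Dia q holds at d, so Dia Box Dia q is true at f.
Satisfying worlds: {g}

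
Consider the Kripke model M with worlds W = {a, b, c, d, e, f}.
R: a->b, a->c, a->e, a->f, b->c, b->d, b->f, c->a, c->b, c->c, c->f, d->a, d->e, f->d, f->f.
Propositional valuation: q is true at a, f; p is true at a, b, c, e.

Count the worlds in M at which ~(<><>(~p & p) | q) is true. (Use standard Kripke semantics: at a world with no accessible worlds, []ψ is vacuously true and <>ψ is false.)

Let φ = ~(<><>(~p & p) | q). Evaluate φ at each world:
  a (successors {b, c, e, f}): φ is false.
  b (successors {c, d, f}): φ is true.
  c (successors {a, b, c, f}): φ is true.
  d (successors {a, e}): φ is true.
  e (successors ∅): φ is true.
  f (successors {d, f}): φ is false.
For instance, at c:
  At c: <><>(~p & p) | q is false, so ~(<><>(~p & p) | q) is true.
    At c: <><>(~p & p) is false, q is false, so <><>(~p & p) | q is false.
      At c: <><>(~p & p) requires <>(~p & p) at some successor in {a, b, c, f}.
        At a: <>(~p & p) is false.
        At b: <>(~p & p) is false.
        At c: <>(~p & p) is false.
        At f: <>(~p & p) is false.
      So <><>(~p & p) is false at c.
Satisfying worlds: {b, c, d, e}

4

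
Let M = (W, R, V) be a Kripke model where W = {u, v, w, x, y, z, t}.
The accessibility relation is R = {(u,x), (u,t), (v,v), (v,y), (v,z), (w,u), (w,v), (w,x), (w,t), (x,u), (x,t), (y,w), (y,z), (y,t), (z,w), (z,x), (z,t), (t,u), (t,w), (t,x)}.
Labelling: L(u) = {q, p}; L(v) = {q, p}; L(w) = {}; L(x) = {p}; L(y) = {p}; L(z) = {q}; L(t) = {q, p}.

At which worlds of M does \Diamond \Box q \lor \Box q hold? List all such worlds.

u, w, x, z, t

Recall that \Box ψ holds at a world iff ψ holds at every accessible world, and \Diamond ψ holds iff ψ holds at some accessible world.
Let φ = \Diamond \Box q \lor \Box q. Evaluate φ at each world:
  u (successors {x, t}): φ is true.
  v (successors {v, y, z}): φ is false.
  w (successors {u, v, x, t}): φ is true.
  x (successors {u, t}): φ is true.
  y (successors {w, z, t}): φ is false.
  z (successors {w, x, t}): φ is true.
  t (successors {u, w, x}): φ is true.
For instance, at t:
  At t: \Diamond \Box q is true, \Box q is false, so \Diamond \Box q \lor \Box q is true.
    At t: \Diamond \Box q requires \Box q at some successor in {u, w, x}.
      \Box q holds at x, so \Diamond \Box q is true at t.
    At t: \Box q requires q at every successor {u, w, x}.
      q fails at w, so \Box q is false at t.
Satisfying worlds: {u, w, x, z, t}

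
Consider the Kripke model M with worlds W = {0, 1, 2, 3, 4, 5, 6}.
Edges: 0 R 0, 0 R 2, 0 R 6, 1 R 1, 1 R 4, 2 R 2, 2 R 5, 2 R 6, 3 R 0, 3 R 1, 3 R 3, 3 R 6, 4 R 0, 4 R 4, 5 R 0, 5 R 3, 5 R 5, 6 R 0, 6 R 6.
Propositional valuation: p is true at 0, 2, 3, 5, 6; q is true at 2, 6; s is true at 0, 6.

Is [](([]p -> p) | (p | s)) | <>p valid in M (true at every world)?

Yes

Let φ = [](([]p -> p) | (p | s)) | <>p. Evaluate φ at each world:
  0 (successors {0, 2, 6}): φ is true.
  1 (successors {1, 4}): φ is true.
  2 (successors {2, 5, 6}): φ is true.
  3 (successors {0, 1, 3, 6}): φ is true.
  4 (successors {0, 4}): φ is true.
  5 (successors {0, 3, 5}): φ is true.
  6 (successors {0, 6}): φ is true.
For instance, at 2:
  At 2: [](([]p -> p) | (p | s)) is true, <>p is true, so [](([]p -> p) | (p | s)) | <>p is true.
    At 2: [](([]p -> p) | (p | s)) requires ([]p -> p) | (p | s) at every successor {2, 5, 6}.
      At 2: ([]p -> p) | (p | s) is true.
      At 5: ([]p -> p) | (p | s) is true.
      At 6: ([]p -> p) | (p | s) is true.
    So [](([]p -> p) | (p | s)) is true at 2.
    At 2: <>p requires p at some successor in {2, 5, 6}.
      p holds at 2, so <>p is true at 2.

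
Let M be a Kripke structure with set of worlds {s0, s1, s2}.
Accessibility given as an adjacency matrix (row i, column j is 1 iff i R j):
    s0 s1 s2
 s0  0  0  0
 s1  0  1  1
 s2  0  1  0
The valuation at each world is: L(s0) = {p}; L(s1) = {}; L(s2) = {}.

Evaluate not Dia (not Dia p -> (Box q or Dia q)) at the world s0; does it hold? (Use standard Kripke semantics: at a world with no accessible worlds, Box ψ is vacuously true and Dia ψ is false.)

Yes

Recall that Box ψ holds at a world iff ψ holds at every accessible world, and Dia ψ holds iff ψ holds at some accessible world.
At s0: Dia (not Dia p -> (Box q or Dia q)) is false, so not Dia (not Dia p -> (Box q or Dia q)) is true.
  At s0: no accessible worlds, so Dia (not Dia p -> (Box q or Dia q)) is false.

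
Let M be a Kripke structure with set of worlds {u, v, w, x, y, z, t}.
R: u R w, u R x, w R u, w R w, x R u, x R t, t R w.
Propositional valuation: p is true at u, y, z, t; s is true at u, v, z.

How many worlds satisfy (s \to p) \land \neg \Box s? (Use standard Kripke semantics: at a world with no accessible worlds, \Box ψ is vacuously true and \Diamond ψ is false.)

4

Recall that \Box ψ holds at a world iff ψ holds at every accessible world, and \Diamond ψ holds iff ψ holds at some accessible world.
Let φ = (s \to p) \land \neg \Box s. Evaluate φ at each world:
  u (successors {w, x}): φ is true.
  v (successors ∅): φ is false.
  w (successors {u, w}): φ is true.
  x (successors {u, t}): φ is true.
  y (successors ∅): φ is false.
  z (successors ∅): φ is false.
  t (successors {w}): φ is true.
For instance, at t:
  At t: s \to p is true, \neg \Box s is true, so (s \to p) \land \neg \Box s is true.
    At t: \Box s is false, so \neg \Box s is true.
      At t: \Box s requires s at every successor {w}.
        s fails at w, so \Box s is false at t.
Satisfying worlds: {u, w, x, t}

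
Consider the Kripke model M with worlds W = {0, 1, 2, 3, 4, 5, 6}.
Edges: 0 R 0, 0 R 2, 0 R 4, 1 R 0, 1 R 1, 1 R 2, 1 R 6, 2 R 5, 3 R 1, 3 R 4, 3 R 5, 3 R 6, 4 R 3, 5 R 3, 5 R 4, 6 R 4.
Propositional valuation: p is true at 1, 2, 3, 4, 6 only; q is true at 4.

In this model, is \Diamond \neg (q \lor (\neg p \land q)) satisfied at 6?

No

Recall that \Diamond ψ holds at a world iff ψ holds at some accessible world.
At 6: \Diamond \neg (q \lor (\neg p \land q)) requires \neg (q \lor (\neg p \land q)) at some successor in {4}.
  At 4: \neg (q \lor (\neg p \land q)) is false.
So \Diamond \neg (q \lor (\neg p \land q)) is false at 6.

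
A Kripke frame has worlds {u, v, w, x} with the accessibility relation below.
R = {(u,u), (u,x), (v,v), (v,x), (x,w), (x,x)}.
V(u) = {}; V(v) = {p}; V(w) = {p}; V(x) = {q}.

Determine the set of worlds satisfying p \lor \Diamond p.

Let φ = p \lor \Diamond p. Evaluate φ at each world:
  u (successors {u, x}): φ is false.
  v (successors {v, x}): φ is true.
  w (successors ∅): φ is true.
  x (successors {w, x}): φ is true.
For instance, at u:
  At u: p is false, \Diamond p is false, so p \lor \Diamond p is false.
    At u: \Diamond p requires p at some successor in {u, x}.
      At u: p is false.
      At x: p is false.
    So \Diamond p is false at u.
Satisfying worlds: {v, w, x}

v, w, x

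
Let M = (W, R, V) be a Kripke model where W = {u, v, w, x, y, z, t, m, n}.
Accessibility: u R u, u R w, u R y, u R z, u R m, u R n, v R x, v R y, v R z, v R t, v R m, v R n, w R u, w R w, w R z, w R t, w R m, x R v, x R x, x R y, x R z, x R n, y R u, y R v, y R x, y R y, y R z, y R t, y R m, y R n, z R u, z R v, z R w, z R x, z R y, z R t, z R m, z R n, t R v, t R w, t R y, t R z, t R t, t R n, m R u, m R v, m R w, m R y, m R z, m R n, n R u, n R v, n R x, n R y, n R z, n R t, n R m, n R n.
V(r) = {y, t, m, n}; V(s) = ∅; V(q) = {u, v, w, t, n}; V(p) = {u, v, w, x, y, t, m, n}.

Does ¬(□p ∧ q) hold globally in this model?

Yes

Recall that □ψ holds at a world iff ψ holds at every accessible world, and ◇ψ holds iff ψ holds at some accessible world.
Let φ = ¬(□p ∧ q). Evaluate φ at each world:
  u (successors {u, w, y, z, m, n}): φ is true.
  v (successors {x, y, z, t, m, n}): φ is true.
  w (successors {u, w, z, t, m}): φ is true.
  x (successors {v, x, y, z, n}): φ is true.
  y (successors {u, v, x, y, z, t, m, n}): φ is true.
  z (successors {u, v, w, x, y, t, m, n}): φ is true.
  t (successors {v, w, y, z, t, n}): φ is true.
  m (successors {u, v, w, y, z, n}): φ is true.
  n (successors {u, v, x, y, z, t, m, n}): φ is true.
For instance, at y:
  At y: □p ∧ q is false, so ¬(□p ∧ q) is true.
    At y: □p is false, q is false, so □p ∧ q is false.
      At y: □p requires p at every successor {u, v, x, y, z, t, m, n}.
        p fails at z, so □p is false at y.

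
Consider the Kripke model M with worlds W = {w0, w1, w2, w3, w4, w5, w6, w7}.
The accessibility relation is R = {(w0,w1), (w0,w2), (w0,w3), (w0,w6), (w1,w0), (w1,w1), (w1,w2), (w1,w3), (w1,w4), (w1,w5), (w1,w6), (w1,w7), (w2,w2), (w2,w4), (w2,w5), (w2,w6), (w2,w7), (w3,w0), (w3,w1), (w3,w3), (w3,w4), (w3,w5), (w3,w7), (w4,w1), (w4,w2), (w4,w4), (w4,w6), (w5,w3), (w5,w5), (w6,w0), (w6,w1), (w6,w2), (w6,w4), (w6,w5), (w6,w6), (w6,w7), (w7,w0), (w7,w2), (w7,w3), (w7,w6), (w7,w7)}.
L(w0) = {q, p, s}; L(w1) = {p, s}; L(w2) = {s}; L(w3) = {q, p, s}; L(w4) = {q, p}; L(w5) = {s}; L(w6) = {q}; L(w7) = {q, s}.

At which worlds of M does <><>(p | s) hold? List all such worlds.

Recall that <>ψ holds at a world iff ψ holds at some accessible world.
Let φ = <><>(p | s). Evaluate φ at each world:
  w0 (successors {w1, w2, w3, w6}): φ is true.
  w1 (successors {w0, w1, w2, w3, w4, w5, w6, w7}): φ is true.
  w2 (successors {w2, w4, w5, w6, w7}): φ is true.
  w3 (successors {w0, w1, w3, w4, w5, w7}): φ is true.
  w4 (successors {w1, w2, w4, w6}): φ is true.
  w5 (successors {w3, w5}): φ is true.
  w6 (successors {w0, w1, w2, w4, w5, w6, w7}): φ is true.
  w7 (successors {w0, w2, w3, w6, w7}): φ is true.
For instance, at w0:
  At w0: <><>(p | s) requires <>(p | s) at some successor in {w1, w2, w3, w6}.
    <>(p | s) holds at w1, so <><>(p | s) is true at w0.
      At w1: <>(p | s) requires p | s at some successor in {w0, w1, w2, w3, w4, w5, w6, w7}.
        p | s holds at w0, so <>(p | s) is true at w1.
Satisfying worlds: {w0, w1, w2, w3, w4, w5, w6, w7}

w0, w1, w2, w3, w4, w5, w6, w7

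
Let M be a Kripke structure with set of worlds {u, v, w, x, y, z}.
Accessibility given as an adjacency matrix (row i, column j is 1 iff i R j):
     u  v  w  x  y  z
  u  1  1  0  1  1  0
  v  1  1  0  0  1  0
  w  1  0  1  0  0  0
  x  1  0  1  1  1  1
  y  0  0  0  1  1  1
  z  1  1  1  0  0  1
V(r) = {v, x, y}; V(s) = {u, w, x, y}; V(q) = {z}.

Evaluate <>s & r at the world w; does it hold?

No

Recall that <>ψ holds at a world iff ψ holds at some accessible world.
At w: <>s is true, r is false, so <>s & r is false.
  At w: <>s requires s at some successor in {u, w}.
    s holds at u, so <>s is true at w.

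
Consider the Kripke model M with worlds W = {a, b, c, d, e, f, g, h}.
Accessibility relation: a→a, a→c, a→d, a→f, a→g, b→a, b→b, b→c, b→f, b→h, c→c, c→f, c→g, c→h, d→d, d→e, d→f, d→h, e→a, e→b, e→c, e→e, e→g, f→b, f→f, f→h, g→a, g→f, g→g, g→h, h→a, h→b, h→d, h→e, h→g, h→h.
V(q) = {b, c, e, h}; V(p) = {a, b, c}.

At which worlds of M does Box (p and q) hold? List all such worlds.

none

Let φ = Box (p and q). Evaluate φ at each world:
  a (successors {a, c, d, f, g}): φ is false.
  b (successors {a, b, c, f, h}): φ is false.
  c (successors {c, f, g, h}): φ is false.
  d (successors {d, e, f, h}): φ is false.
  e (successors {a, b, c, e, g}): φ is false.
  f (successors {b, f, h}): φ is false.
  g (successors {a, f, g, h}): φ is false.
  h (successors {a, b, d, e, g, h}): φ is false.
For instance, at h:
  At h: Box (p and q) requires p and q at every successor {a, b, d, e, g, h}.
    p and q fails at a, so Box (p and q) is false at h.
Satisfying worlds: none.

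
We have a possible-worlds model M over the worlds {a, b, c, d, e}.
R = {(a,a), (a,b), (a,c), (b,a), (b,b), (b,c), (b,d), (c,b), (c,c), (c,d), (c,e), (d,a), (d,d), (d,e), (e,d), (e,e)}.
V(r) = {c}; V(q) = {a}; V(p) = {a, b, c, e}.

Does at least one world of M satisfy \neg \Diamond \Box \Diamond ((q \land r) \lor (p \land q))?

Recall that \Box ψ holds at a world iff ψ holds at every accessible world, and \Diamond ψ holds iff ψ holds at some accessible world.
Let φ = \neg \Diamond \Box \Diamond ((q \land r) \lor (p \land q)). Evaluate φ at each world:
  a (successors {a, b, c}): φ is true.
  b (successors {a, b, c, d}): φ is true.
  c (successors {b, c, d, e}): φ is true.
  d (successors {a, d, e}): φ is true.
  e (successors {d, e}): φ is true.
Detail at a (witness):
  At a: \Diamond \Box \Diamond ((q \land r) \lor (p \land q)) is false, so \neg \Diamond \Box \Diamond ((q \land r) \lor (p \land q)) is true.
    At a: \Diamond \Box \Diamond ((q \land r) \lor (p \land q)) requires \Box \Diamond ((q \land r) \lor (p \land q)) at some successor in {a, b, c}.
      At a: \Box \Diamond ((q \land r) \lor (p \land q)) is false.
      At b: \Box \Diamond ((q \land r) \lor (p \land q)) is false.
      At c: \Box \Diamond ((q \land r) \lor (p \land q)) is false.
    So \Diamond \Box \Diamond ((q \land r) \lor (p \land q)) is false at a.

Yes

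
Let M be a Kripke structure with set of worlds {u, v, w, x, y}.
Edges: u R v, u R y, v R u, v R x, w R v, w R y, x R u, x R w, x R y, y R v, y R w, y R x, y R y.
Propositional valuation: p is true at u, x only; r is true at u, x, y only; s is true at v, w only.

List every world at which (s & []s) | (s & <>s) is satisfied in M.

w

Let φ = (s & []s) | (s & <>s). Evaluate φ at each world:
  u (successors {v, y}): φ is false.
  v (successors {u, x}): φ is false.
  w (successors {v, y}): φ is true.
  x (successors {u, w, y}): φ is false.
  y (successors {v, w, x, y}): φ is false.
For instance, at x:
  At x: s & []s is false, s & <>s is false, so (s & []s) | (s & <>s) is false.
    At x: s is false, []s is false, so s & []s is false.
      At x: []s requires s at every successor {u, w, y}.
        s fails at u, so []s is false at x.
    At x: s is false, <>s is true, so s & <>s is false.
      At x: <>s requires s at some successor in {u, w, y}.
        s holds at w, so <>s is true at x.
Satisfying worlds: {w}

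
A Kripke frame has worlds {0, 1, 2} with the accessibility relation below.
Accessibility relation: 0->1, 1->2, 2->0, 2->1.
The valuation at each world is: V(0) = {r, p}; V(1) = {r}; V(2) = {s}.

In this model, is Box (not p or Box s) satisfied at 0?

At 0: Box (not p or Box s) requires not p or Box s at every successor {1}.
    At 1: not p is true, Box s is true, so not p or Box s is true.
      At 1: Box s requires s at every successor {2}.
        At 2: s is true.
      So Box s is true at 1.
So Box (not p or Box s) is true at 0.

Yes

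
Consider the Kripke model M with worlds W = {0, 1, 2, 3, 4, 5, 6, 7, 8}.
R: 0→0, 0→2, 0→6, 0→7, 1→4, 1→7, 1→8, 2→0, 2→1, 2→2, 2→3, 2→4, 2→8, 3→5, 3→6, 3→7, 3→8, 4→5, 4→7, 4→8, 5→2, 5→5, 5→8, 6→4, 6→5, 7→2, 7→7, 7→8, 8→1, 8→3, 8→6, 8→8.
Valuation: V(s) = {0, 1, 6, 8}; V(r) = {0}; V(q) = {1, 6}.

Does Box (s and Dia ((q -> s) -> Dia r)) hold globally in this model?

No

Recall that Box ψ holds at a world iff ψ holds at every accessible world, and Dia ψ holds iff ψ holds at some accessible world.
Let φ = Box (s and Dia ((q -> s) -> Dia r)). Evaluate φ at each world:
  0 (successors {0, 2, 6, 7}): φ is false.
  1 (successors {4, 7, 8}): φ is false.
  2 (successors {0, 1, 2, 3, 4, 8}): φ is false.
  3 (successors {5, 6, 7, 8}): φ is false.
  4 (successors {5, 7, 8}): φ is false.
  5 (successors {2, 5, 8}): φ is false.
  6 (successors {4, 5}): φ is false.
  7 (successors {2, 7, 8}): φ is false.
  8 (successors {1, 3, 6, 8}): φ is false.
Detail at 0 (counterexample):
  At 0: Box (s and Dia ((q -> s) -> Dia r)) requires s and Dia ((q -> s) -> Dia r) at every successor {0, 2, 6, 7}.
    s and Dia ((q -> s) -> Dia r) fails at 2, so Box (s and Dia ((q -> s) -> Dia r)) is false at 0.
      At 2: s is false, Dia ((q -> s) -> Dia r) is true, so s and Dia ((q -> s) -> Dia r) is false.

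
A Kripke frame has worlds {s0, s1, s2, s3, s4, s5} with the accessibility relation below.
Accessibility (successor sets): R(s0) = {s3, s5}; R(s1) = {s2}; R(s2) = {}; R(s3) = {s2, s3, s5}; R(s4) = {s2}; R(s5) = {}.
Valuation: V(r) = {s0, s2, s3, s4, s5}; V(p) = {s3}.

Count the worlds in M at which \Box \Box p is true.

4

Let φ = \Box \Box p. Evaluate φ at each world:
  s0 (successors {s3, s5}): φ is false.
  s1 (successors {s2}): φ is true.
  s2 (successors ∅): φ is true.
  s3 (successors {s2, s3, s5}): φ is false.
  s4 (successors {s2}): φ is true.
  s5 (successors ∅): φ is true.
For instance, at s3:
  At s3: \Box \Box p requires \Box p at every successor {s2, s3, s5}.
    \Box p fails at s3, so \Box \Box p is false at s3.
      At s3: \Box p requires p at every successor {s2, s3, s5}.
        p fails at s2, so \Box p is false at s3.
Satisfying worlds: {s1, s2, s4, s5}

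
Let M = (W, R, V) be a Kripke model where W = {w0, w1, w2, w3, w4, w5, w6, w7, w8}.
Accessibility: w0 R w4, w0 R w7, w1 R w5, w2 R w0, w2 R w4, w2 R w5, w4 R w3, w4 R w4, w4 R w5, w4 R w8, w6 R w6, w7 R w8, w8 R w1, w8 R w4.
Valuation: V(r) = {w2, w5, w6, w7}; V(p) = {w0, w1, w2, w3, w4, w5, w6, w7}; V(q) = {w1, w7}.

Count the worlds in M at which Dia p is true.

Recall that Dia ψ holds at a world iff ψ holds at some accessible world.
Let φ = Dia p. Evaluate φ at each world:
  w0 (successors {w4, w7}): φ is true.
  w1 (successors {w5}): φ is true.
  w2 (successors {w0, w4, w5}): φ is true.
  w3 (successors ∅): φ is false.
  w4 (successors {w3, w4, w5, w8}): φ is true.
  w5 (successors ∅): φ is false.
  w6 (successors {w6}): φ is true.
  w7 (successors {w8}): φ is false.
  w8 (successors {w1, w4}): φ is true.
For instance, at w8:
  At w8: Dia p requires p at some successor in {w1, w4}.
    p holds at w1, so Dia p is true at w8.
Satisfying worlds: {w0, w1, w2, w4, w6, w8}

6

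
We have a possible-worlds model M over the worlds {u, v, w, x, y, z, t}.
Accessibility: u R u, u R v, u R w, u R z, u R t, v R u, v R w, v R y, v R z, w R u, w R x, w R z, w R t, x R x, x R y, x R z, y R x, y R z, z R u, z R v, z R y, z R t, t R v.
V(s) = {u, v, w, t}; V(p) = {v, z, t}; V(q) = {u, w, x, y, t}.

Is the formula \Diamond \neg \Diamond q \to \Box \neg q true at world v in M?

Recall that \Box ψ holds at a world iff ψ holds at every accessible world, and \Diamond ψ holds iff ψ holds at some accessible world.
At v: \Diamond \neg \Diamond q is false, \Box \neg q is false, so \Diamond \neg \Diamond q \to \Box \neg q is true.
  At v: \Diamond \neg \Diamond q requires \neg \Diamond q at some successor in {u, w, y, z}.
    At u: \neg \Diamond q is false.
    At w: \neg \Diamond q is false.
    At y: \neg \Diamond q is false.
    At z: \neg \Diamond q is false.
  So \Diamond \neg \Diamond q is false at v.
  At v: \Box \neg q requires \neg q at every successor {u, w, y, z}.
    \neg q fails at u, so \Box \neg q is false at v.

Yes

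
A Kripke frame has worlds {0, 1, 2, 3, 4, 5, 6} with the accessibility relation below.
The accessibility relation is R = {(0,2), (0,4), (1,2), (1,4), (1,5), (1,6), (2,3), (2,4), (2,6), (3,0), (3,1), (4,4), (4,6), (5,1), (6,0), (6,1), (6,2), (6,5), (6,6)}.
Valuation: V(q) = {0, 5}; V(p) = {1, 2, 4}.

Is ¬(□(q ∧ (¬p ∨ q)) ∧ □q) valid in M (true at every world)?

Recall that □ψ holds at a world iff ψ holds at every accessible world, and ◇ψ holds iff ψ holds at some accessible world.
Let φ = ¬(□(q ∧ (¬p ∨ q)) ∧ □q). Evaluate φ at each world:
  0 (successors {2, 4}): φ is true.
  1 (successors {2, 4, 5, 6}): φ is true.
  2 (successors {3, 4, 6}): φ is true.
  3 (successors {0, 1}): φ is true.
  4 (successors {4, 6}): φ is true.
  5 (successors {1}): φ is true.
  6 (successors {0, 1, 2, 5, 6}): φ is true.
For instance, at 5:
  At 5: □(q ∧ (¬p ∨ q)) ∧ □q is false, so ¬(□(q ∧ (¬p ∨ q)) ∧ □q) is true.
    At 5: □(q ∧ (¬p ∨ q)) is false, □q is false, so □(q ∧ (¬p ∨ q)) ∧ □q is false.
      At 5: □(q ∧ (¬p ∨ q)) requires q ∧ (¬p ∨ q) at every successor {1}.
        q ∧ (¬p ∨ q) fails at 1, so □(q ∧ (¬p ∨ q)) is false at 5.
      At 5: □q requires q at every successor {1}.
        q fails at 1, so □q is false at 5.

Yes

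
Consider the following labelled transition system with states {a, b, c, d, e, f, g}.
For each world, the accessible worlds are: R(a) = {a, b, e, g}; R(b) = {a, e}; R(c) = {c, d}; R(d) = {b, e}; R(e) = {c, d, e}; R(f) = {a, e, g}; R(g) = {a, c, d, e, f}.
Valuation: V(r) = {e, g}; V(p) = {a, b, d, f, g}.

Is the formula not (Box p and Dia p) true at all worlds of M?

Yes

Recall that Box ψ holds at a world iff ψ holds at every accessible world, and Dia ψ holds iff ψ holds at some accessible world.
Let φ = not (Box p and Dia p). Evaluate φ at each world:
  a (successors {a, b, e, g}): φ is true.
  b (successors {a, e}): φ is true.
  c (successors {c, d}): φ is true.
  d (successors {b, e}): φ is true.
  e (successors {c, d, e}): φ is true.
  f (successors {a, e, g}): φ is true.
  g (successors {a, c, d, e, f}): φ is true.
For instance, at g:
  At g: Box p and Dia p is false, so not (Box p and Dia p) is true.
    At g: Box p is false, Dia p is true, so Box p and Dia p is false.
      At g: Box p requires p at every successor {a, c, d, e, f}.
        p fails at c, so Box p is false at g.
      At g: Dia p requires p at some successor in {a, c, d, e, f}.
        p holds at a, so Dia p is true at g.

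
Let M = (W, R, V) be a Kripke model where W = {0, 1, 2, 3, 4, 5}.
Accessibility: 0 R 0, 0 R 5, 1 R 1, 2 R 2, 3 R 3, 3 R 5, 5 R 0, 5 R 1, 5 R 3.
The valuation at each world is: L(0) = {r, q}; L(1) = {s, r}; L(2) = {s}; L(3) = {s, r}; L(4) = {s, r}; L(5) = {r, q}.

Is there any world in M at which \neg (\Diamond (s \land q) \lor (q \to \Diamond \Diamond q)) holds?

No

Let φ = \neg (\Diamond (s \land q) \lor (q \to \Diamond \Diamond q)). Evaluate φ at each world:
  0 (successors {0, 5}): φ is false.
  1 (successors {1}): φ is false.
  2 (successors {2}): φ is false.
  3 (successors {3, 5}): φ is false.
  4 (successors ∅): φ is false.
  5 (successors {0, 1, 3}): φ is false.
For instance, at 5:
  At 5: \Diamond (s \land q) \lor (q \to \Diamond \Diamond q) is true, so \neg (\Diamond (s \land q) \lor (q \to \Diamond \Diamond q)) is false.
    At 5: \Diamond (s \land q) is false, q \to \Diamond \Diamond q is true, so \Diamond (s \land q) \lor (q \to \Diamond \Diamond q) is true.
      At 5: \Diamond (s \land q) requires s \land q at some successor in {0, 1, 3}.
        At 0: s \land q is false.
        At 1: s \land q is false.
        At 3: s \land q is false.
      So \Diamond (s \land q) is false at 5.
      At 5: q is true, \Diamond \Diamond q is true, so q \to \Diamond \Diamond q is true.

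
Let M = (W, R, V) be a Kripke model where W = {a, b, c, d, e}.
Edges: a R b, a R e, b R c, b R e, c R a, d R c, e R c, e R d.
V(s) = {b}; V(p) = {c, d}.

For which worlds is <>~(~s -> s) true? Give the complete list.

a, b, c, d, e

Recall that <>ψ holds at a world iff ψ holds at some accessible world.
Let φ = <>~(~s -> s). Evaluate φ at each world:
  a (successors {b, e}): φ is true.
  b (successors {c, e}): φ is true.
  c (successors {a}): φ is true.
  d (successors {c}): φ is true.
  e (successors {c, d}): φ is true.
For instance, at e:
  At e: <>~(~s -> s) requires ~(~s -> s) at some successor in {c, d}.
    ~(~s -> s) holds at c, so <>~(~s -> s) is true at e.
Satisfying worlds: {a, b, c, d, e}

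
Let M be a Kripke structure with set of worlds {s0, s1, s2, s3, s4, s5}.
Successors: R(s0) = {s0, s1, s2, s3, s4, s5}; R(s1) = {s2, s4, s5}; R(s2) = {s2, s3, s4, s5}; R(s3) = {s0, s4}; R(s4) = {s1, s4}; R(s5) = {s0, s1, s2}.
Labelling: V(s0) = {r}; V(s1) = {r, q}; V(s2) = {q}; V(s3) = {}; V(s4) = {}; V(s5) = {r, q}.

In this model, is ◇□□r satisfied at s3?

No

At s3: ◇□□r requires □□r at some successor in {s0, s4}.
  At s0: □□r is false.
  At s4: □□r is false.
So ◇□□r is false at s3.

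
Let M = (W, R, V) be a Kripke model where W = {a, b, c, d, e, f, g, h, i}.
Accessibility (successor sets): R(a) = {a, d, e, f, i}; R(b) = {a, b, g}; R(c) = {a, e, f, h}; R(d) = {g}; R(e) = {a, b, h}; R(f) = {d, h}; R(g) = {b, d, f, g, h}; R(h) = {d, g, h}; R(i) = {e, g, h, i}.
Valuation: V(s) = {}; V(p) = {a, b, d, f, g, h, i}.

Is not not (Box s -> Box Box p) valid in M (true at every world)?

Recall that Box ψ holds at a world iff ψ holds at every accessible world, and Dia ψ holds iff ψ holds at some accessible world.
Let φ = not not (Box s -> Box Box p). Evaluate φ at each world:
  a (successors {a, d, e, f, i}): φ is true.
  b (successors {a, b, g}): φ is true.
  c (successors {a, e, f, h}): φ is true.
  d (successors {g}): φ is true.
  e (successors {a, b, h}): φ is true.
  f (successors {d, h}): φ is true.
  g (successors {b, d, f, g, h}): φ is true.
  h (successors {d, g, h}): φ is true.
  i (successors {e, g, h, i}): φ is true.
For instance, at i:
  At i: not (Box s -> Box Box p) is false, so not not (Box s -> Box Box p) is true.
    At i: Box s -> Box Box p is true, so not (Box s -> Box Box p) is false.
      At i: Box s is false, Box Box p is false, so Box s -> Box Box p is true.

Yes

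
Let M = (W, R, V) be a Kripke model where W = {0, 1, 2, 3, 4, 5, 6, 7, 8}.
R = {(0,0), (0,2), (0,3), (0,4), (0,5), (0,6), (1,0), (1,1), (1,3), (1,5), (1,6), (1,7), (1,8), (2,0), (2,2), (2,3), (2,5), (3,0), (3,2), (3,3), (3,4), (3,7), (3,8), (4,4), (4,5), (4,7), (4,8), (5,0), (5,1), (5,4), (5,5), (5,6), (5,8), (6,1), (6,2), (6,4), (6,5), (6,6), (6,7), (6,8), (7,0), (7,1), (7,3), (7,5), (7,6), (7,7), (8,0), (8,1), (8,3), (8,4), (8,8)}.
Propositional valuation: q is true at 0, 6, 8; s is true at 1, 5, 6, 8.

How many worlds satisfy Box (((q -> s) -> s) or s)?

0

Recall that Box ψ holds at a world iff ψ holds at every accessible world, and Dia ψ holds iff ψ holds at some accessible world.
Let φ = Box (((q -> s) -> s) or s). Evaluate φ at each world:
  0 (successors {0, 2, 3, 4, 5, 6}): φ is false.
  1 (successors {0, 1, 3, 5, 6, 7, 8}): φ is false.
  2 (successors {0, 2, 3, 5}): φ is false.
  3 (successors {0, 2, 3, 4, 7, 8}): φ is false.
  4 (successors {4, 5, 7, 8}): φ is false.
  5 (successors {0, 1, 4, 5, 6, 8}): φ is false.
  6 (successors {1, 2, 4, 5, 6, 7, 8}): φ is false.
  7 (successors {0, 1, 3, 5, 6, 7}): φ is false.
  8 (successors {0, 1, 3, 4, 8}): φ is false.
For instance, at 6:
  At 6: Box (((q -> s) -> s) or s) requires ((q -> s) -> s) or s at every successor {1, 2, 4, 5, 6, 7, 8}.
    ((q -> s) -> s) or s fails at 2, so Box (((q -> s) -> s) or s) is false at 6.
Satisfying worlds: none.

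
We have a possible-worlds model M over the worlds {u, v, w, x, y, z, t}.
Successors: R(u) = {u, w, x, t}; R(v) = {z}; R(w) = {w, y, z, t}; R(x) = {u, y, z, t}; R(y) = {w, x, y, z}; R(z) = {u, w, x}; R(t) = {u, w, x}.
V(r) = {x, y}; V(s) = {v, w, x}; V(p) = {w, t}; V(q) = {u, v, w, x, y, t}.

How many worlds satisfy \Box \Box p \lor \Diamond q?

6

Recall that \Box ψ holds at a world iff ψ holds at every accessible world, and \Diamond ψ holds iff ψ holds at some accessible world.
Let φ = \Box \Box p \lor \Diamond q. Evaluate φ at each world:
  u (successors {u, w, x, t}): φ is true.
  v (successors {z}): φ is false.
  w (successors {w, y, z, t}): φ is true.
  x (successors {u, y, z, t}): φ is true.
  y (successors {w, x, y, z}): φ is true.
  z (successors {u, w, x}): φ is true.
  t (successors {u, w, x}): φ is true.
For instance, at z:
  At z: \Box \Box p is false, \Diamond q is true, so \Box \Box p \lor \Diamond q is true.
    At z: \Box \Box p requires \Box p at every successor {u, w, x}.
      \Box p fails at u, so \Box \Box p is false at z.
    At z: \Diamond q requires q at some successor in {u, w, x}.
      q holds at u, so \Diamond q is true at z.
Satisfying worlds: {u, w, x, y, z, t}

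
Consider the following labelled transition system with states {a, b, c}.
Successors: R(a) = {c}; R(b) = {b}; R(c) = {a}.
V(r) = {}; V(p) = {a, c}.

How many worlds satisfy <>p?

2

Recall that <>ψ holds at a world iff ψ holds at some accessible world.
Let φ = <>p. Evaluate φ at each world:
  a (successors {c}): φ is true.
  b (successors {b}): φ is false.
  c (successors {a}): φ is true.
For instance, at c:
  At c: <>p requires p at some successor in {a}.
    p holds at a, so <>p is true at c.
Satisfying worlds: {a, c}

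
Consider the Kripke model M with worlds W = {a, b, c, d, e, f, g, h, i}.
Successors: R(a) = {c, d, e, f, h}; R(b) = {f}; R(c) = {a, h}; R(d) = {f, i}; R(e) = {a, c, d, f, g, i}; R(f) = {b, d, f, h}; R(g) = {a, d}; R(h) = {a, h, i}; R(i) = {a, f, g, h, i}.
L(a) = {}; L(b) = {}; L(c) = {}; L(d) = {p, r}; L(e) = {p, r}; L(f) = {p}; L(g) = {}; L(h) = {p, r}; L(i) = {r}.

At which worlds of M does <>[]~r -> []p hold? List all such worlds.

a, b, c, d, e, g, h, i

Let φ = <>[]~r -> []p. Evaluate φ at each world:
  a (successors {c, d, e, f, h}): φ is true.
  b (successors {f}): φ is true.
  c (successors {a, h}): φ is true.
  d (successors {f, i}): φ is true.
  e (successors {a, c, d, f, g, i}): φ is true.
  f (successors {b, d, f, h}): φ is false.
  g (successors {a, d}): φ is true.
  h (successors {a, h, i}): φ is true.
  i (successors {a, f, g, h, i}): φ is true.
For instance, at d:
  At d: <>[]~r is false, []p is false, so <>[]~r -> []p is true.
    At d: <>[]~r requires []~r at some successor in {f, i}.
      At f: []~r is false.
      At i: []~r is false.
    So <>[]~r is false at d.
    At d: []p requires p at every successor {f, i}.
      p fails at i, so []p is false at d.
Satisfying worlds: {a, b, c, d, e, g, h, i}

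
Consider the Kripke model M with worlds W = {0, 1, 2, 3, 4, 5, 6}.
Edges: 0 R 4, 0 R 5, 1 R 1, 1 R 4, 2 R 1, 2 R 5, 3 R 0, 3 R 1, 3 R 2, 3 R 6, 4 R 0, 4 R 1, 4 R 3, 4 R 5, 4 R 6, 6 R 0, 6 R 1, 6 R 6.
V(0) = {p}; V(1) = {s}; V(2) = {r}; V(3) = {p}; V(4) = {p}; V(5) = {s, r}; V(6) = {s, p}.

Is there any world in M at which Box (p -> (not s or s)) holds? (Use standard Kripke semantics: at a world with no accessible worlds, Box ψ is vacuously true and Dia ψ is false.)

Yes

Recall that Box ψ holds at a world iff ψ holds at every accessible world, and Dia ψ holds iff ψ holds at some accessible world.
Let φ = Box (p -> (not s or s)). Evaluate φ at each world:
  0 (successors {4, 5}): φ is true.
  1 (successors {1, 4}): φ is true.
  2 (successors {1, 5}): φ is true.
  3 (successors {0, 1, 2, 6}): φ is true.
  4 (successors {0, 1, 3, 5, 6}): φ is true.
  5 (successors ∅): φ is true.
  6 (successors {0, 1, 6}): φ is true.
Detail at 0 (witness):
  At 0: Box (p -> (not s or s)) requires p -> (not s or s) at every successor {4, 5}.
    At 4: p -> (not s or s) is true.
    At 5: p -> (not s or s) is true.
  So Box (p -> (not s or s)) is true at 0.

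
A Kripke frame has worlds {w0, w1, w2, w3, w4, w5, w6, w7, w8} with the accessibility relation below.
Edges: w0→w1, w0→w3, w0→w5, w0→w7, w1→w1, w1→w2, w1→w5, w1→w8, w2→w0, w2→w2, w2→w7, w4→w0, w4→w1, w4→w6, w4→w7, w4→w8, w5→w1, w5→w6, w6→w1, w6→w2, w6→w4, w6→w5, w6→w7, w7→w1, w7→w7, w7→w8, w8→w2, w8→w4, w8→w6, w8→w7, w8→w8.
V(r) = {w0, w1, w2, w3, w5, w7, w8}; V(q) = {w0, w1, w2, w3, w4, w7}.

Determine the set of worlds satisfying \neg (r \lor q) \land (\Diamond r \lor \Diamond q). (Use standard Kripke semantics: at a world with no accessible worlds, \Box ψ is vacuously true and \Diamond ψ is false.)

Recall that \Diamond ψ holds at a world iff ψ holds at some accessible world.
Let φ = \neg (r \lor q) \land (\Diamond r \lor \Diamond q). Evaluate φ at each world:
  w0 (successors {w1, w3, w5, w7}): φ is false.
  w1 (successors {w1, w2, w5, w8}): φ is false.
  w2 (successors {w0, w2, w7}): φ is false.
  w3 (successors ∅): φ is false.
  w4 (successors {w0, w1, w6, w7, w8}): φ is false.
  w5 (successors {w1, w6}): φ is false.
  w6 (successors {w1, w2, w4, w5, w7}): φ is true.
  w7 (successors {w1, w7, w8}): φ is false.
  w8 (successors {w2, w4, w6, w7, w8}): φ is false.
For instance, at w7:
  At w7: \neg (r \lor q) is false, \Diamond r \lor \Diamond q is true, so \neg (r \lor q) \land (\Diamond r \lor \Diamond q) is false.
    At w7: \Diamond r is true, \Diamond q is true, so \Diamond r \lor \Diamond q is true.
      At w7: \Diamond r requires r at some successor in {w1, w7, w8}.
        r holds at w1, so \Diamond r is true at w7.
      At w7: \Diamond q requires q at some successor in {w1, w7, w8}.
        q holds at w1, so \Diamond q is true at w7.
Satisfying worlds: {w6}

w6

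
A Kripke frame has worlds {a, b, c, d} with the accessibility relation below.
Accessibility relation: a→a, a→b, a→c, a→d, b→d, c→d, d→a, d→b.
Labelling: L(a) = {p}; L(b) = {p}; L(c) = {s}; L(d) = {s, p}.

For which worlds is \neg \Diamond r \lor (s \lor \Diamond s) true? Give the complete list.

a, b, c, d

Let φ = \neg \Diamond r \lor (s \lor \Diamond s). Evaluate φ at each world:
  a (successors {a, b, c, d}): φ is true.
  b (successors {d}): φ is true.
  c (successors {d}): φ is true.
  d (successors {a, b}): φ is true.
For instance, at a:
  At a: \neg \Diamond r is true, s \lor \Diamond s is true, so \neg \Diamond r \lor (s \lor \Diamond s) is true.
    At a: \Diamond r is false, so \neg \Diamond r is true.
      At a: \Diamond r requires r at some successor in {a, b, c, d}.
        At a: r is false.
        At b: r is false.
        At c: r is false.
        At d: r is false.
      So \Diamond r is false at a.
    At a: s is false, \Diamond s is true, so s \lor \Diamond s is true.
      At a: \Diamond s requires s at some successor in {a, b, c, d}.
        s holds at c, so \Diamond s is true at a.
Satisfying worlds: {a, b, c, d}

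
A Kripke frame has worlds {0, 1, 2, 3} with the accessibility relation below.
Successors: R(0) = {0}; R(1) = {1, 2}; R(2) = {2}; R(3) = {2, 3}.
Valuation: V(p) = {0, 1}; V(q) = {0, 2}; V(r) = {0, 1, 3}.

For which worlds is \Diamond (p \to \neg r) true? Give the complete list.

1, 2, 3

Let φ = \Diamond (p \to \neg r). Evaluate φ at each world:
  0 (successors {0}): φ is false.
  1 (successors {1, 2}): φ is true.
  2 (successors {2}): φ is true.
  3 (successors {2, 3}): φ is true.
For instance, at 1:
  At 1: \Diamond (p \to \neg r) requires p \to \neg r at some successor in {1, 2}.
    p \to \neg r holds at 2, so \Diamond (p \to \neg r) is true at 1.
Satisfying worlds: {1, 2, 3}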